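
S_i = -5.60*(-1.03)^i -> [-5.6, 5.77, -5.94, 6.12, -6.3]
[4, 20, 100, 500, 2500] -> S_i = 4*5^i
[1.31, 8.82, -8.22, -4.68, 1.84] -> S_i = Random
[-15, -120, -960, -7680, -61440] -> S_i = -15*8^i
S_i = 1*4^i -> [1, 4, 16, 64, 256]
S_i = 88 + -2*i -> [88, 86, 84, 82, 80]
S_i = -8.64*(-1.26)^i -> [-8.64, 10.89, -13.72, 17.28, -21.78]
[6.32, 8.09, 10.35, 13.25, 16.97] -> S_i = 6.32*1.28^i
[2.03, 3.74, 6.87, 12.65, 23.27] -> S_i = 2.03*1.84^i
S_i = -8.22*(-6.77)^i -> [-8.22, 55.65, -376.75, 2550.57, -17267.38]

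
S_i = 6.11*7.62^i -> [6.11, 46.56, 354.77, 2703.37, 20599.71]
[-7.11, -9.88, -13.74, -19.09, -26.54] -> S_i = -7.11*1.39^i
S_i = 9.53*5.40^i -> [9.53, 51.46, 277.89, 1500.63, 8103.41]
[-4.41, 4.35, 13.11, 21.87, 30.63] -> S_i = -4.41 + 8.76*i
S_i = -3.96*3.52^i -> [-3.96, -13.94, -49.07, -172.71, -607.95]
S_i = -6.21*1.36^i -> [-6.21, -8.45, -11.49, -15.62, -21.24]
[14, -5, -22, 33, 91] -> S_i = Random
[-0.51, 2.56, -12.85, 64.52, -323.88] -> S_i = -0.51*(-5.02)^i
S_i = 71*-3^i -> [71, -213, 639, -1917, 5751]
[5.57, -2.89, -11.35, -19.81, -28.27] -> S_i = 5.57 + -8.46*i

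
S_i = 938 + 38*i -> [938, 976, 1014, 1052, 1090]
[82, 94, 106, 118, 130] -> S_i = 82 + 12*i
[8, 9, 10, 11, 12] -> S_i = 8 + 1*i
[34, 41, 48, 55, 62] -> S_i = 34 + 7*i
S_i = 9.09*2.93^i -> [9.09, 26.63, 78.04, 228.65, 669.94]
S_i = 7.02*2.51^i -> [7.02, 17.62, 44.23, 111.01, 278.63]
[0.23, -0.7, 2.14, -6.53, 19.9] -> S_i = 0.23*(-3.05)^i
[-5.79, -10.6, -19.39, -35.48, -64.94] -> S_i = -5.79*1.83^i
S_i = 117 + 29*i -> [117, 146, 175, 204, 233]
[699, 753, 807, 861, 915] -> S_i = 699 + 54*i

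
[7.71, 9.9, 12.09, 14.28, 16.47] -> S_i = 7.71 + 2.19*i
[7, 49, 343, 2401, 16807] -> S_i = 7*7^i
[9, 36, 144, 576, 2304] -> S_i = 9*4^i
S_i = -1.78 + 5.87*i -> [-1.78, 4.09, 9.96, 15.83, 21.7]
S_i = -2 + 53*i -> [-2, 51, 104, 157, 210]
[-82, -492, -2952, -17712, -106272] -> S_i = -82*6^i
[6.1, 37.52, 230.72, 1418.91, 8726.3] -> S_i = 6.10*6.15^i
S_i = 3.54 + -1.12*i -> [3.54, 2.42, 1.3, 0.18, -0.94]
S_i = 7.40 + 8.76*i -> [7.4, 16.16, 24.92, 33.68, 42.44]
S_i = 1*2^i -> [1, 2, 4, 8, 16]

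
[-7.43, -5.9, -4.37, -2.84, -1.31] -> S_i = -7.43 + 1.53*i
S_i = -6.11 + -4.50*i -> [-6.11, -10.61, -15.11, -19.61, -24.11]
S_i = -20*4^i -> [-20, -80, -320, -1280, -5120]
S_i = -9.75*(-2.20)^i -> [-9.75, 21.45, -47.19, 103.82, -228.4]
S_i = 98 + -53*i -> [98, 45, -8, -61, -114]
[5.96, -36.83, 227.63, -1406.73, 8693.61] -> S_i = 5.96*(-6.18)^i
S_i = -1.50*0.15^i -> [-1.5, -0.22, -0.03, -0.01, -0.0]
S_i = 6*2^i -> [6, 12, 24, 48, 96]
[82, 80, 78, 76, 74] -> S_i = 82 + -2*i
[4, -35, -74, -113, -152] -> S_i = 4 + -39*i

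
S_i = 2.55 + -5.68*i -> [2.55, -3.13, -8.81, -14.49, -20.17]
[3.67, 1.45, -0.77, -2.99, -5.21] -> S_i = 3.67 + -2.22*i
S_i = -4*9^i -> [-4, -36, -324, -2916, -26244]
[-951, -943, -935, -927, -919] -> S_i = -951 + 8*i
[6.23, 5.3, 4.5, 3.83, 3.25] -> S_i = 6.23*0.85^i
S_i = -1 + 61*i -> [-1, 60, 121, 182, 243]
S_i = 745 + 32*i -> [745, 777, 809, 841, 873]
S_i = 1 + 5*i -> [1, 6, 11, 16, 21]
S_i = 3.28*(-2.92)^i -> [3.28, -9.58, 27.97, -81.66, 238.45]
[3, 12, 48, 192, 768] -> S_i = 3*4^i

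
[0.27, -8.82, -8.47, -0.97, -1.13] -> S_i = Random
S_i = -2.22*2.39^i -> [-2.22, -5.31, -12.68, -30.31, -72.43]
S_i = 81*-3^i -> [81, -243, 729, -2187, 6561]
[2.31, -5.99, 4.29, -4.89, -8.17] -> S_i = Random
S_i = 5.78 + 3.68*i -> [5.78, 9.46, 13.14, 16.82, 20.5]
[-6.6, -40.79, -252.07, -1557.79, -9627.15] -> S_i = -6.60*6.18^i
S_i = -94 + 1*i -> [-94, -93, -92, -91, -90]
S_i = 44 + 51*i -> [44, 95, 146, 197, 248]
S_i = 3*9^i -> [3, 27, 243, 2187, 19683]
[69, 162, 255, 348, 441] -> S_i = 69 + 93*i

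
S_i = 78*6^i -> [78, 468, 2808, 16848, 101088]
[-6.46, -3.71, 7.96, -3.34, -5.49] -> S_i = Random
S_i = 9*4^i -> [9, 36, 144, 576, 2304]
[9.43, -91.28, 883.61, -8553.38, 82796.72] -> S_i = 9.43*(-9.68)^i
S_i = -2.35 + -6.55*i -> [-2.35, -8.9, -15.45, -22.0, -28.55]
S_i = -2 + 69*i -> [-2, 67, 136, 205, 274]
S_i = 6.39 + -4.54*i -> [6.39, 1.85, -2.69, -7.23, -11.77]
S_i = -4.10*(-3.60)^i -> [-4.1, 14.76, -53.14, 191.29, -688.64]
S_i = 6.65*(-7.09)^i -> [6.65, -47.15, 334.28, -2370.07, 16803.76]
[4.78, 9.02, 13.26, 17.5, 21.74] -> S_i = 4.78 + 4.24*i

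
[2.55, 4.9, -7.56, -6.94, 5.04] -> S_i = Random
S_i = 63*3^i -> [63, 189, 567, 1701, 5103]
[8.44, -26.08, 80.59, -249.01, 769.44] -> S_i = 8.44*(-3.09)^i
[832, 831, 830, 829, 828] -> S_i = 832 + -1*i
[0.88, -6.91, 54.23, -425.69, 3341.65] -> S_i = 0.88*(-7.85)^i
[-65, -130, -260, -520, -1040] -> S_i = -65*2^i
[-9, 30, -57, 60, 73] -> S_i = Random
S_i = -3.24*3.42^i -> [-3.24, -11.08, -37.9, -129.61, -443.25]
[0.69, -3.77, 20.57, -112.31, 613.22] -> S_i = 0.69*(-5.46)^i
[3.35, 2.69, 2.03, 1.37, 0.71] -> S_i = 3.35 + -0.66*i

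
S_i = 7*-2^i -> [7, -14, 28, -56, 112]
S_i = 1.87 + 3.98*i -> [1.87, 5.85, 9.83, 13.81, 17.79]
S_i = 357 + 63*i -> [357, 420, 483, 546, 609]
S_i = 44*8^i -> [44, 352, 2816, 22528, 180224]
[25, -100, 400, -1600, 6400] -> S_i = 25*-4^i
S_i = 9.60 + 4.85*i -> [9.6, 14.45, 19.3, 24.15, 29.0]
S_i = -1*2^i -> [-1, -2, -4, -8, -16]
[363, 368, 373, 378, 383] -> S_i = 363 + 5*i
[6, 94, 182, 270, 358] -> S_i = 6 + 88*i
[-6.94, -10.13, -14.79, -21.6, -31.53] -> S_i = -6.94*1.46^i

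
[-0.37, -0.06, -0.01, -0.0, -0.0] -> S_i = -0.37*0.16^i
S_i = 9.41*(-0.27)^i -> [9.41, -2.54, 0.69, -0.19, 0.05]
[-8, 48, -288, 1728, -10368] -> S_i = -8*-6^i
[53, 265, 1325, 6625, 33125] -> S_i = 53*5^i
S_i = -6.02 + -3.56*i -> [-6.02, -9.58, -13.14, -16.7, -20.26]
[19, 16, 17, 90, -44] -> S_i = Random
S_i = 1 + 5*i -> [1, 6, 11, 16, 21]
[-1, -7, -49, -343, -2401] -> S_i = -1*7^i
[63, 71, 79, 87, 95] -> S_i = 63 + 8*i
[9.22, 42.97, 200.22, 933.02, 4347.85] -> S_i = 9.22*4.66^i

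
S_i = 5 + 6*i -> [5, 11, 17, 23, 29]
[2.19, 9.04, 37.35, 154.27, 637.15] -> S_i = 2.19*4.13^i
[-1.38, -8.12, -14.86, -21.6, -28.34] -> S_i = -1.38 + -6.74*i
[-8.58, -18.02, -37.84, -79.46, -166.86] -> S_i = -8.58*2.10^i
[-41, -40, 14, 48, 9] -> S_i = Random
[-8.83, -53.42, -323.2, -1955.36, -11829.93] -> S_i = -8.83*6.05^i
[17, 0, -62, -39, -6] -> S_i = Random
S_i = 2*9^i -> [2, 18, 162, 1458, 13122]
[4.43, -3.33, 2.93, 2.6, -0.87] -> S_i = Random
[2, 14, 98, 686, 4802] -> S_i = 2*7^i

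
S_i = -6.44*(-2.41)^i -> [-6.44, 15.52, -37.4, 90.14, -217.25]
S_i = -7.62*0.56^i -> [-7.62, -4.27, -2.39, -1.34, -0.75]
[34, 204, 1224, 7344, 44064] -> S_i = 34*6^i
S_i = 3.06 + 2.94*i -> [3.06, 6.0, 8.94, 11.88, 14.82]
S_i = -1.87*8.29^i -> [-1.87, -15.5, -128.51, -1065.38, -8832.01]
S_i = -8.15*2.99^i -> [-8.15, -24.37, -72.86, -217.86, -651.39]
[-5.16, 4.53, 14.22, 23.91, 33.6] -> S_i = -5.16 + 9.69*i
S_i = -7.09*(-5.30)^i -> [-7.09, 37.58, -199.16, 1055.54, -5594.35]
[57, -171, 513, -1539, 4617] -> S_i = 57*-3^i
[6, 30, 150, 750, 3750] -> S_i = 6*5^i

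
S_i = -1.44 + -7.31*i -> [-1.44, -8.75, -16.06, -23.37, -30.68]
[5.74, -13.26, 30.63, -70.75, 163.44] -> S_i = 5.74*(-2.31)^i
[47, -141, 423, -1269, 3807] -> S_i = 47*-3^i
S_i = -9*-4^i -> [-9, 36, -144, 576, -2304]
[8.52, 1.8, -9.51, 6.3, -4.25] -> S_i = Random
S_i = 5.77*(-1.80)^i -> [5.77, -10.39, 18.69, -33.65, 60.57]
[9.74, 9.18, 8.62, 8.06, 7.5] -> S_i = 9.74 + -0.56*i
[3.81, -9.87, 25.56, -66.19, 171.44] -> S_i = 3.81*(-2.59)^i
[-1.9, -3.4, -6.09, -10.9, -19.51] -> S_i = -1.90*1.79^i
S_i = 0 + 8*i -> [0, 8, 16, 24, 32]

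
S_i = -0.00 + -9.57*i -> [-0.0, -9.57, -19.14, -28.71, -38.28]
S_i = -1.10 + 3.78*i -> [-1.1, 2.68, 6.46, 10.24, 14.02]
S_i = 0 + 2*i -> [0, 2, 4, 6, 8]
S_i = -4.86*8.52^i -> [-4.86, -41.41, -352.79, -3005.77, -25609.12]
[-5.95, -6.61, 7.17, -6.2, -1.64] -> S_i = Random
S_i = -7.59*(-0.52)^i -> [-7.59, 3.95, -2.05, 1.07, -0.55]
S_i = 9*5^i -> [9, 45, 225, 1125, 5625]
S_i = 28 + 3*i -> [28, 31, 34, 37, 40]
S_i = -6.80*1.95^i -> [-6.8, -13.26, -25.86, -50.42, -98.32]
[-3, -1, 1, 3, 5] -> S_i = -3 + 2*i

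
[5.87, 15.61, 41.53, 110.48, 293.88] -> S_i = 5.87*2.66^i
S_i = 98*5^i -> [98, 490, 2450, 12250, 61250]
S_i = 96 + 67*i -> [96, 163, 230, 297, 364]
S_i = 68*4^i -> [68, 272, 1088, 4352, 17408]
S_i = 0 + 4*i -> [0, 4, 8, 12, 16]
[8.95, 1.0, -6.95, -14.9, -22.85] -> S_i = 8.95 + -7.95*i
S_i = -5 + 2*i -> [-5, -3, -1, 1, 3]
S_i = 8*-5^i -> [8, -40, 200, -1000, 5000]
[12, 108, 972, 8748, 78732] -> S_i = 12*9^i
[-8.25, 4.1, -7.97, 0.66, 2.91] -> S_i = Random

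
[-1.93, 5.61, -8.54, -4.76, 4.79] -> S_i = Random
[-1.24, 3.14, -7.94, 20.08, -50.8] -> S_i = -1.24*(-2.53)^i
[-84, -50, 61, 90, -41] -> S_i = Random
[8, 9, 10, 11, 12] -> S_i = 8 + 1*i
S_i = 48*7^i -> [48, 336, 2352, 16464, 115248]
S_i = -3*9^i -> [-3, -27, -243, -2187, -19683]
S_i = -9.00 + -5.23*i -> [-9.0, -14.23, -19.46, -24.69, -29.92]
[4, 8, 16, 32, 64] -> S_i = 4*2^i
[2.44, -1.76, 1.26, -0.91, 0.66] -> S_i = 2.44*(-0.72)^i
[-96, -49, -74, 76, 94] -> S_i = Random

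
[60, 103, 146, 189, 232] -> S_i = 60 + 43*i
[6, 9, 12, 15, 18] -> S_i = 6 + 3*i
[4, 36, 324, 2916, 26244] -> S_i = 4*9^i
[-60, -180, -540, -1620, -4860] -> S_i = -60*3^i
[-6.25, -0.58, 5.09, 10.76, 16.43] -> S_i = -6.25 + 5.67*i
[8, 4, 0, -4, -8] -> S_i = 8 + -4*i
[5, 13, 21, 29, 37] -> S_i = 5 + 8*i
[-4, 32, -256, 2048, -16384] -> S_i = -4*-8^i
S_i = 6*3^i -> [6, 18, 54, 162, 486]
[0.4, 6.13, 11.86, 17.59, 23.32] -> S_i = 0.40 + 5.73*i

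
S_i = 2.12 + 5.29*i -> [2.12, 7.41, 12.7, 17.99, 23.28]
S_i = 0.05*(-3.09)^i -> [0.05, -0.15, 0.48, -1.48, 4.56]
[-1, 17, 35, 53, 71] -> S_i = -1 + 18*i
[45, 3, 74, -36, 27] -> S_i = Random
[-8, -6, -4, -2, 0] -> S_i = -8 + 2*i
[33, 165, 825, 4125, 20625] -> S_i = 33*5^i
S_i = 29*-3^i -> [29, -87, 261, -783, 2349]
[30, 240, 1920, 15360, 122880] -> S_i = 30*8^i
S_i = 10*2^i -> [10, 20, 40, 80, 160]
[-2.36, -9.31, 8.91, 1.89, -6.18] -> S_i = Random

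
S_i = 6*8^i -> [6, 48, 384, 3072, 24576]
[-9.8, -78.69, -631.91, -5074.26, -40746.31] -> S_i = -9.80*8.03^i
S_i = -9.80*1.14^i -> [-9.8, -11.17, -12.74, -14.52, -16.55]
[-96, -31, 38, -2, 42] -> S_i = Random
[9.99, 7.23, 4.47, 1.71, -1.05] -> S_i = 9.99 + -2.76*i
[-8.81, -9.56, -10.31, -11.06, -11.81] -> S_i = -8.81 + -0.75*i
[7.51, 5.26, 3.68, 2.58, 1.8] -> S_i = 7.51*0.70^i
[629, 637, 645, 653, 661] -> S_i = 629 + 8*i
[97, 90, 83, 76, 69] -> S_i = 97 + -7*i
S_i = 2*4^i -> [2, 8, 32, 128, 512]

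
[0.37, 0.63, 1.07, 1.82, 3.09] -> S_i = 0.37*1.70^i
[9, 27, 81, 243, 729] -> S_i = 9*3^i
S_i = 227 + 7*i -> [227, 234, 241, 248, 255]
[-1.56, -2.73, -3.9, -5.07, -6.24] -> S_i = -1.56 + -1.17*i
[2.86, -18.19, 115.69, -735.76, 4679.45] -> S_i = 2.86*(-6.36)^i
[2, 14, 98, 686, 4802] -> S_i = 2*7^i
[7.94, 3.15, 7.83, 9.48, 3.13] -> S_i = Random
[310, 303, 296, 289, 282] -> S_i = 310 + -7*i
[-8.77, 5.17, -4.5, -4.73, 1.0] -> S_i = Random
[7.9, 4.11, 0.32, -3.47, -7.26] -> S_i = 7.90 + -3.79*i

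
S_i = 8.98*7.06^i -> [8.98, 63.4, 447.6, 3160.02, 22309.77]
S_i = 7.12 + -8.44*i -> [7.12, -1.32, -9.76, -18.2, -26.64]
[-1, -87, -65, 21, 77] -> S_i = Random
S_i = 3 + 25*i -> [3, 28, 53, 78, 103]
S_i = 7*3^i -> [7, 21, 63, 189, 567]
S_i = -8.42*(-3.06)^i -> [-8.42, 25.77, -78.84, 241.26, -738.24]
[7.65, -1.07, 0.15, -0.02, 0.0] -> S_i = 7.65*(-0.14)^i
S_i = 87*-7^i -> [87, -609, 4263, -29841, 208887]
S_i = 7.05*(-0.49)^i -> [7.05, -3.45, 1.69, -0.83, 0.41]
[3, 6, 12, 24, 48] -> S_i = 3*2^i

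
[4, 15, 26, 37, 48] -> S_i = 4 + 11*i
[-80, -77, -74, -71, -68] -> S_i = -80 + 3*i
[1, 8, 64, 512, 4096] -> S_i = 1*8^i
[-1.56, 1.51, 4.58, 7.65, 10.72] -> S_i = -1.56 + 3.07*i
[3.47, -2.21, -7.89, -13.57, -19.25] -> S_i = 3.47 + -5.68*i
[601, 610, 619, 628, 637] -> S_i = 601 + 9*i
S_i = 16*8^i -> [16, 128, 1024, 8192, 65536]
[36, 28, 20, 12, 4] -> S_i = 36 + -8*i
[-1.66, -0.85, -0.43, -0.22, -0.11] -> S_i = -1.66*0.51^i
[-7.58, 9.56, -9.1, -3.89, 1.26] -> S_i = Random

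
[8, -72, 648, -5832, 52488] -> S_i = 8*-9^i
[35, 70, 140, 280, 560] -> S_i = 35*2^i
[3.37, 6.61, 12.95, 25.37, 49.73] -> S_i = 3.37*1.96^i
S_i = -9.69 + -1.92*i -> [-9.69, -11.61, -13.53, -15.45, -17.37]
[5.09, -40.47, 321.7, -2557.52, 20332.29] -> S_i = 5.09*(-7.95)^i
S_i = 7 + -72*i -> [7, -65, -137, -209, -281]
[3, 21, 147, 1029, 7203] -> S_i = 3*7^i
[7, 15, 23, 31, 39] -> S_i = 7 + 8*i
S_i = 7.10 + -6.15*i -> [7.1, 0.95, -5.2, -11.35, -17.5]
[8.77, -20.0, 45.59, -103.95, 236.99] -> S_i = 8.77*(-2.28)^i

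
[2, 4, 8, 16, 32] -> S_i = 2*2^i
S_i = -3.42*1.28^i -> [-3.42, -4.38, -5.6, -7.17, -9.18]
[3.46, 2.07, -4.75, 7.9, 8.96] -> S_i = Random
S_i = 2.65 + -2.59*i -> [2.65, 0.06, -2.53, -5.12, -7.71]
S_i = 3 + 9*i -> [3, 12, 21, 30, 39]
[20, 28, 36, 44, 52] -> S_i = 20 + 8*i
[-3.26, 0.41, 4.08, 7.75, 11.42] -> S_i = -3.26 + 3.67*i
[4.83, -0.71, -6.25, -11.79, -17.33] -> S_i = 4.83 + -5.54*i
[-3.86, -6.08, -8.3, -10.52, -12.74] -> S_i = -3.86 + -2.22*i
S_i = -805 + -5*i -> [-805, -810, -815, -820, -825]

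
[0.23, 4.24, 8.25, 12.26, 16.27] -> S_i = 0.23 + 4.01*i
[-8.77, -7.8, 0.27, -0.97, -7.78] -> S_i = Random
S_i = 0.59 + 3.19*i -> [0.59, 3.78, 6.97, 10.16, 13.35]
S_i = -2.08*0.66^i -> [-2.08, -1.37, -0.91, -0.6, -0.39]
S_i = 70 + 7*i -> [70, 77, 84, 91, 98]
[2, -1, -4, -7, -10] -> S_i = 2 + -3*i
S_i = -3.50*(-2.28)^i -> [-3.5, 7.98, -18.19, 41.48, -94.58]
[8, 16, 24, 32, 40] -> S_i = 8 + 8*i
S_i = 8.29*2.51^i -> [8.29, 20.81, 52.23, 131.09, 329.04]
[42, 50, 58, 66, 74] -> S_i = 42 + 8*i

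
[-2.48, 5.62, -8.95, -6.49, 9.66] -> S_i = Random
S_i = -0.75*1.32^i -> [-0.75, -0.99, -1.31, -1.72, -2.28]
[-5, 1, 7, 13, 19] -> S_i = -5 + 6*i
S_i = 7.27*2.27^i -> [7.27, 16.5, 37.46, 85.04, 193.04]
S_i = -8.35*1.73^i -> [-8.35, -14.45, -24.99, -43.23, -74.79]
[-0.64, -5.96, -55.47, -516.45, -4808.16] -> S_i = -0.64*9.31^i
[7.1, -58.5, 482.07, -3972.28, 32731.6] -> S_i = 7.10*(-8.24)^i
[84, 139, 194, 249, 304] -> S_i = 84 + 55*i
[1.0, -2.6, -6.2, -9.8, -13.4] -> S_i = 1.00 + -3.60*i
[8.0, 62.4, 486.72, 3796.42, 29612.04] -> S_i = 8.00*7.80^i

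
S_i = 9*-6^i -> [9, -54, 324, -1944, 11664]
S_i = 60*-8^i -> [60, -480, 3840, -30720, 245760]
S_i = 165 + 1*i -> [165, 166, 167, 168, 169]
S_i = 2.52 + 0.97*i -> [2.52, 3.49, 4.46, 5.43, 6.4]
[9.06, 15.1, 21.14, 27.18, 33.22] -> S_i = 9.06 + 6.04*i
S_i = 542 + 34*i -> [542, 576, 610, 644, 678]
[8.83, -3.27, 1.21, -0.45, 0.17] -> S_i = 8.83*(-0.37)^i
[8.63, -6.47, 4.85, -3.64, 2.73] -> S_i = 8.63*(-0.75)^i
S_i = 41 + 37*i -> [41, 78, 115, 152, 189]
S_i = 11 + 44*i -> [11, 55, 99, 143, 187]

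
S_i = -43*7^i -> [-43, -301, -2107, -14749, -103243]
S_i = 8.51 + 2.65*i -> [8.51, 11.16, 13.81, 16.46, 19.11]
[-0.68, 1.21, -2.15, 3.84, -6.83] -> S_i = -0.68*(-1.78)^i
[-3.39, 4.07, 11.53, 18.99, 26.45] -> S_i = -3.39 + 7.46*i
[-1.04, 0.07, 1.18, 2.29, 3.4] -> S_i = -1.04 + 1.11*i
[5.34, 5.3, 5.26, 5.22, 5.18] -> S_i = 5.34 + -0.04*i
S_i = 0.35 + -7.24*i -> [0.35, -6.89, -14.13, -21.37, -28.61]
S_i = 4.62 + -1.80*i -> [4.62, 2.82, 1.02, -0.78, -2.58]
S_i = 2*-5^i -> [2, -10, 50, -250, 1250]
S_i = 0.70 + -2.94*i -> [0.7, -2.24, -5.18, -8.12, -11.06]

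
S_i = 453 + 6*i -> [453, 459, 465, 471, 477]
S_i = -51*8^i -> [-51, -408, -3264, -26112, -208896]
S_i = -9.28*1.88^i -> [-9.28, -17.45, -32.8, -61.66, -115.93]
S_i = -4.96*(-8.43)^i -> [-4.96, 41.81, -352.48, 2971.42, -25049.09]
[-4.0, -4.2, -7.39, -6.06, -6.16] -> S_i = Random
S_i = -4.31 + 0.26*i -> [-4.31, -4.05, -3.79, -3.53, -3.27]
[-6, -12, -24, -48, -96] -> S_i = -6*2^i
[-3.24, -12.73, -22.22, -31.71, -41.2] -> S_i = -3.24 + -9.49*i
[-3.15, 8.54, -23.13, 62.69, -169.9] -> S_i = -3.15*(-2.71)^i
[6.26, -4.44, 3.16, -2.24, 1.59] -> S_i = 6.26*(-0.71)^i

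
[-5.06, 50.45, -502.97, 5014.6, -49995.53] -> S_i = -5.06*(-9.97)^i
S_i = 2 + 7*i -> [2, 9, 16, 23, 30]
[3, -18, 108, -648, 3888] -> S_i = 3*-6^i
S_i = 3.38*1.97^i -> [3.38, 6.66, 13.12, 25.84, 50.91]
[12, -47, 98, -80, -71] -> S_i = Random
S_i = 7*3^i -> [7, 21, 63, 189, 567]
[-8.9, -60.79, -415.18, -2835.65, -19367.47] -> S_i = -8.90*6.83^i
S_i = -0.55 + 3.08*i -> [-0.55, 2.53, 5.61, 8.69, 11.77]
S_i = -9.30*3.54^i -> [-9.3, -32.92, -116.54, -412.57, -1460.48]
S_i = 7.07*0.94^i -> [7.07, 6.65, 6.25, 5.87, 5.52]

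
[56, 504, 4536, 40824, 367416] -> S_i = 56*9^i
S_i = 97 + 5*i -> [97, 102, 107, 112, 117]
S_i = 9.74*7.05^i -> [9.74, 68.67, 484.1, 3412.92, 24061.1]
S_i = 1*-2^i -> [1, -2, 4, -8, 16]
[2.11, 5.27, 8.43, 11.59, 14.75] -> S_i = 2.11 + 3.16*i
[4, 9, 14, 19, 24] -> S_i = 4 + 5*i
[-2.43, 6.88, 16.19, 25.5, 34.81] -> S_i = -2.43 + 9.31*i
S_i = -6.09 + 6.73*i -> [-6.09, 0.64, 7.37, 14.1, 20.83]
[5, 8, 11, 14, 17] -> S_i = 5 + 3*i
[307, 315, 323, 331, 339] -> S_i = 307 + 8*i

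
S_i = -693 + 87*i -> [-693, -606, -519, -432, -345]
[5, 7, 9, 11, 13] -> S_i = 5 + 2*i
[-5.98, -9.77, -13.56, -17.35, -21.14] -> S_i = -5.98 + -3.79*i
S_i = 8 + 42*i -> [8, 50, 92, 134, 176]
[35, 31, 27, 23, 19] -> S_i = 35 + -4*i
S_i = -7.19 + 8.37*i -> [-7.19, 1.18, 9.55, 17.92, 26.29]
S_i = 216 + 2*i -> [216, 218, 220, 222, 224]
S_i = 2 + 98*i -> [2, 100, 198, 296, 394]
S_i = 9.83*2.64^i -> [9.83, 25.95, 68.51, 180.87, 477.5]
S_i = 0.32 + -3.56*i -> [0.32, -3.24, -6.8, -10.36, -13.92]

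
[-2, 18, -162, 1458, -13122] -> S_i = -2*-9^i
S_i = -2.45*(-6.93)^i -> [-2.45, 16.98, -117.66, 815.39, -5650.66]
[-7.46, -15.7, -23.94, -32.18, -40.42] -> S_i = -7.46 + -8.24*i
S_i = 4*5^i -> [4, 20, 100, 500, 2500]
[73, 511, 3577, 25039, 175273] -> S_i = 73*7^i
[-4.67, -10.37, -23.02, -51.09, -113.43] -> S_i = -4.67*2.22^i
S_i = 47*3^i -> [47, 141, 423, 1269, 3807]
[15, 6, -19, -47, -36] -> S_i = Random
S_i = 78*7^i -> [78, 546, 3822, 26754, 187278]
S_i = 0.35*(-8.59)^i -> [0.35, -3.01, 25.83, -221.84, 1905.64]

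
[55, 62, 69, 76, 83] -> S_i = 55 + 7*i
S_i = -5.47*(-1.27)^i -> [-5.47, 6.95, -8.82, 11.2, -14.23]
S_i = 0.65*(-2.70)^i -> [0.65, -1.76, 4.74, -12.79, 34.54]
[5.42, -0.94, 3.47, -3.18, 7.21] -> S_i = Random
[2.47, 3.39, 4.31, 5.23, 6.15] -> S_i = 2.47 + 0.92*i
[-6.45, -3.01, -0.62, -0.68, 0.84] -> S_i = Random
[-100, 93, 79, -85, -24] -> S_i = Random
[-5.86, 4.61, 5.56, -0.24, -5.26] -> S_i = Random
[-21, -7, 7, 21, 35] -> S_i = -21 + 14*i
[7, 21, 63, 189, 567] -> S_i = 7*3^i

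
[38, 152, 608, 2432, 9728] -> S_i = 38*4^i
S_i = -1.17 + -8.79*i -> [-1.17, -9.96, -18.75, -27.54, -36.33]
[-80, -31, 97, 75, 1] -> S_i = Random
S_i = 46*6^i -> [46, 276, 1656, 9936, 59616]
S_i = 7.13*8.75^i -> [7.13, 62.39, 545.89, 4776.54, 41794.75]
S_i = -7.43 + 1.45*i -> [-7.43, -5.98, -4.53, -3.08, -1.63]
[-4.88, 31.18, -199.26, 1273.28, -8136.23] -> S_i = -4.88*(-6.39)^i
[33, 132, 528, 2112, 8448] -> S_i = 33*4^i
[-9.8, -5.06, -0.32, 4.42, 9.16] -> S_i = -9.80 + 4.74*i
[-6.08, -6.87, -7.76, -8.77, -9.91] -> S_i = -6.08*1.13^i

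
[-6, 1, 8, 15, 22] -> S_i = -6 + 7*i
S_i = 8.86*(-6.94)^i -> [8.86, -61.49, 426.73, -2961.5, 20552.83]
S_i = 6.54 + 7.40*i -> [6.54, 13.94, 21.34, 28.74, 36.14]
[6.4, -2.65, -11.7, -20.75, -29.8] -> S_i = 6.40 + -9.05*i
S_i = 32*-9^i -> [32, -288, 2592, -23328, 209952]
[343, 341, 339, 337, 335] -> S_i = 343 + -2*i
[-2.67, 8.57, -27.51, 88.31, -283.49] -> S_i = -2.67*(-3.21)^i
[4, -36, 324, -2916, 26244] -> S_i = 4*-9^i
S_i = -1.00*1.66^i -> [-1.0, -1.66, -2.76, -4.57, -7.59]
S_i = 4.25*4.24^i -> [4.25, 18.02, 76.4, 323.96, 1373.57]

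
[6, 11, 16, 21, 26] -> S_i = 6 + 5*i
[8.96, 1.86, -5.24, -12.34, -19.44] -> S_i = 8.96 + -7.10*i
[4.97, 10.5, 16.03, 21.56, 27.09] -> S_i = 4.97 + 5.53*i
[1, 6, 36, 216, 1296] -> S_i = 1*6^i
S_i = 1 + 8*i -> [1, 9, 17, 25, 33]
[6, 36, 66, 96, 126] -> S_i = 6 + 30*i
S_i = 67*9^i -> [67, 603, 5427, 48843, 439587]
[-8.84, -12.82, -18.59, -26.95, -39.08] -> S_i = -8.84*1.45^i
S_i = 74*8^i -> [74, 592, 4736, 37888, 303104]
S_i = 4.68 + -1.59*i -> [4.68, 3.09, 1.5, -0.09, -1.68]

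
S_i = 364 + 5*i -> [364, 369, 374, 379, 384]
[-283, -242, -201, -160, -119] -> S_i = -283 + 41*i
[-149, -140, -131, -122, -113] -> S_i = -149 + 9*i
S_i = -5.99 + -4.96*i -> [-5.99, -10.95, -15.91, -20.87, -25.83]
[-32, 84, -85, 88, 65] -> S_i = Random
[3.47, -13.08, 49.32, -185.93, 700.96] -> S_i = 3.47*(-3.77)^i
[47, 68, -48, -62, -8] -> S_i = Random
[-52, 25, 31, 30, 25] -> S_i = Random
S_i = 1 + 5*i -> [1, 6, 11, 16, 21]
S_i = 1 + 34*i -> [1, 35, 69, 103, 137]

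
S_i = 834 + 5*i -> [834, 839, 844, 849, 854]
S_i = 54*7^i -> [54, 378, 2646, 18522, 129654]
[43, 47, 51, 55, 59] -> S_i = 43 + 4*i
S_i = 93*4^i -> [93, 372, 1488, 5952, 23808]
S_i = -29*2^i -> [-29, -58, -116, -232, -464]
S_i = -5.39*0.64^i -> [-5.39, -3.45, -2.21, -1.41, -0.9]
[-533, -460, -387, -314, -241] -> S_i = -533 + 73*i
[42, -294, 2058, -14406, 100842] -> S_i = 42*-7^i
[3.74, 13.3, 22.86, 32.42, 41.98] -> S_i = 3.74 + 9.56*i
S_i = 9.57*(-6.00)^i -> [9.57, -57.42, 344.52, -2067.12, 12402.72]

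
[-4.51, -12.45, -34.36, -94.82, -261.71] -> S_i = -4.51*2.76^i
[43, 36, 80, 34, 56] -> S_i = Random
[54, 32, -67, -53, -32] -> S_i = Random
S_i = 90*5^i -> [90, 450, 2250, 11250, 56250]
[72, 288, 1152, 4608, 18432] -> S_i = 72*4^i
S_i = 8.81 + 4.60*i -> [8.81, 13.41, 18.01, 22.61, 27.21]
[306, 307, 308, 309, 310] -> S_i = 306 + 1*i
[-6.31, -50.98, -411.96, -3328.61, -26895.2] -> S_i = -6.31*8.08^i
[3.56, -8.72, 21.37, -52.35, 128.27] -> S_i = 3.56*(-2.45)^i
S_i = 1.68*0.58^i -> [1.68, 0.97, 0.57, 0.33, 0.19]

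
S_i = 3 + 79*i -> [3, 82, 161, 240, 319]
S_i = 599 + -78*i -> [599, 521, 443, 365, 287]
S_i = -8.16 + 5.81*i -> [-8.16, -2.35, 3.46, 9.27, 15.08]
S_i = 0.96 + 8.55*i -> [0.96, 9.51, 18.06, 26.61, 35.16]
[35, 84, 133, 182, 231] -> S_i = 35 + 49*i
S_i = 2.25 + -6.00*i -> [2.25, -3.75, -9.75, -15.75, -21.75]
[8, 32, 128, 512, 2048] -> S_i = 8*4^i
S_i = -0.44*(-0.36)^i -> [-0.44, 0.16, -0.06, 0.02, -0.01]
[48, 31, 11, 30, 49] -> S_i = Random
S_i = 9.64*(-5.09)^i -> [9.64, -49.07, 249.75, -1271.25, 6470.65]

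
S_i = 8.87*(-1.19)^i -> [8.87, -10.56, 12.56, -14.95, 17.79]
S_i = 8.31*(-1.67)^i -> [8.31, -13.88, 23.18, -38.7, 64.63]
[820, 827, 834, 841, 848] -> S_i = 820 + 7*i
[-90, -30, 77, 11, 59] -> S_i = Random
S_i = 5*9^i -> [5, 45, 405, 3645, 32805]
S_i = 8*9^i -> [8, 72, 648, 5832, 52488]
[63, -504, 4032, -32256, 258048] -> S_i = 63*-8^i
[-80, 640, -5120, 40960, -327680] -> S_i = -80*-8^i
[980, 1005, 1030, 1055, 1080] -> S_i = 980 + 25*i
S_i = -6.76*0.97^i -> [-6.76, -6.56, -6.36, -6.17, -5.98]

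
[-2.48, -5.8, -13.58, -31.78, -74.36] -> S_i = -2.48*2.34^i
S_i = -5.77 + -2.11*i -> [-5.77, -7.88, -9.99, -12.1, -14.21]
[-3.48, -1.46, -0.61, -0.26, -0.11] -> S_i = -3.48*0.42^i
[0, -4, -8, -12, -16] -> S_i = 0 + -4*i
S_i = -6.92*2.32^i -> [-6.92, -16.05, -37.25, -86.41, -200.47]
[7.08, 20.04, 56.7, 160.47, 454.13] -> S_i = 7.08*2.83^i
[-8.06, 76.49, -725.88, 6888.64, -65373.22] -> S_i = -8.06*(-9.49)^i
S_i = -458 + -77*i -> [-458, -535, -612, -689, -766]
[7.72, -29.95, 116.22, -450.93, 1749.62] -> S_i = 7.72*(-3.88)^i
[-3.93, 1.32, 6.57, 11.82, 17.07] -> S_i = -3.93 + 5.25*i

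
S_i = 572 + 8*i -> [572, 580, 588, 596, 604]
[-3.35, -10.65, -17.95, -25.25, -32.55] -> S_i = -3.35 + -7.30*i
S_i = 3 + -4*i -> [3, -1, -5, -9, -13]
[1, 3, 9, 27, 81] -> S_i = 1*3^i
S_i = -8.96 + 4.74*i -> [-8.96, -4.22, 0.52, 5.26, 10.0]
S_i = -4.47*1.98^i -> [-4.47, -8.85, -17.52, -34.7, -68.7]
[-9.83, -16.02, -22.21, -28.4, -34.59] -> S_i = -9.83 + -6.19*i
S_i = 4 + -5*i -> [4, -1, -6, -11, -16]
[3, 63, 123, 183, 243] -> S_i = 3 + 60*i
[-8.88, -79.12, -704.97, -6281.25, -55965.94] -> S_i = -8.88*8.91^i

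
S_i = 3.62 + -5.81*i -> [3.62, -2.19, -8.0, -13.81, -19.62]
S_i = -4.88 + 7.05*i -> [-4.88, 2.17, 9.22, 16.27, 23.32]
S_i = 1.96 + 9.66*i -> [1.96, 11.62, 21.28, 30.94, 40.6]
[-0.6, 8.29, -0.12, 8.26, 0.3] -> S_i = Random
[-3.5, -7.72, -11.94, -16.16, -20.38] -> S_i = -3.50 + -4.22*i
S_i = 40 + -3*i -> [40, 37, 34, 31, 28]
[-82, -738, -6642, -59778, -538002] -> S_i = -82*9^i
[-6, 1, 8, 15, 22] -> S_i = -6 + 7*i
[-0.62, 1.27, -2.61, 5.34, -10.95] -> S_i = -0.62*(-2.05)^i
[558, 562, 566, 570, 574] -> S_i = 558 + 4*i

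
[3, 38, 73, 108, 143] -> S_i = 3 + 35*i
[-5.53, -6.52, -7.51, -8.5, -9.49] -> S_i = -5.53 + -0.99*i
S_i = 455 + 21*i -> [455, 476, 497, 518, 539]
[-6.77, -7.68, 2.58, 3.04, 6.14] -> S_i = Random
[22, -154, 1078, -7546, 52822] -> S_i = 22*-7^i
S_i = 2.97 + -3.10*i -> [2.97, -0.13, -3.23, -6.33, -9.43]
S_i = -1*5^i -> [-1, -5, -25, -125, -625]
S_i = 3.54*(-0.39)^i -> [3.54, -1.38, 0.54, -0.21, 0.08]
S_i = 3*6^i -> [3, 18, 108, 648, 3888]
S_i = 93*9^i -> [93, 837, 7533, 67797, 610173]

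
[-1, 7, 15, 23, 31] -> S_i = -1 + 8*i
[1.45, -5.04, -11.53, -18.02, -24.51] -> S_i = 1.45 + -6.49*i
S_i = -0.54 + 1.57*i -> [-0.54, 1.03, 2.6, 4.17, 5.74]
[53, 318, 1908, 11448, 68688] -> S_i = 53*6^i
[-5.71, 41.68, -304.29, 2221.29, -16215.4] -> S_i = -5.71*(-7.30)^i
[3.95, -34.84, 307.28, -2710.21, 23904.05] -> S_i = 3.95*(-8.82)^i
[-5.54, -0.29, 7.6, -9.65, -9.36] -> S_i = Random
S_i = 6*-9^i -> [6, -54, 486, -4374, 39366]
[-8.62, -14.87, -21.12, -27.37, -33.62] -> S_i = -8.62 + -6.25*i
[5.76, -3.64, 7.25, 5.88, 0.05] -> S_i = Random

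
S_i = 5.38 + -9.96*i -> [5.38, -4.58, -14.54, -24.5, -34.46]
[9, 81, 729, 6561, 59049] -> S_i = 9*9^i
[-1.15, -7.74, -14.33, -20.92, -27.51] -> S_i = -1.15 + -6.59*i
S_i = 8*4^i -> [8, 32, 128, 512, 2048]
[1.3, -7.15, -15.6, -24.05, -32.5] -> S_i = 1.30 + -8.45*i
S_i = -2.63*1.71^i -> [-2.63, -4.5, -7.69, -13.15, -22.49]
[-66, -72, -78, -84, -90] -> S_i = -66 + -6*i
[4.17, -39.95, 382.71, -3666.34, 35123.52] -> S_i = 4.17*(-9.58)^i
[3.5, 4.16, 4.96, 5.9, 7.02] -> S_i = 3.50*1.19^i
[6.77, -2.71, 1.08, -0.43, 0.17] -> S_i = 6.77*(-0.40)^i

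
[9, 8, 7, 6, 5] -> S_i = 9 + -1*i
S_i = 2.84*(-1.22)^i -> [2.84, -3.46, 4.23, -5.16, 6.29]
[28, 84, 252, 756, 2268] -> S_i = 28*3^i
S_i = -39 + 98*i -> [-39, 59, 157, 255, 353]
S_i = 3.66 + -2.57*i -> [3.66, 1.09, -1.48, -4.05, -6.62]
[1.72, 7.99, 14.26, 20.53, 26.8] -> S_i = 1.72 + 6.27*i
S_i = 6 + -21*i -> [6, -15, -36, -57, -78]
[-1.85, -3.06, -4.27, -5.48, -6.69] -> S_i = -1.85 + -1.21*i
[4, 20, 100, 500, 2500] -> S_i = 4*5^i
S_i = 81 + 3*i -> [81, 84, 87, 90, 93]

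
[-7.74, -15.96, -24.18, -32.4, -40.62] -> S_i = -7.74 + -8.22*i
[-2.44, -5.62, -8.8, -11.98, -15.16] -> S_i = -2.44 + -3.18*i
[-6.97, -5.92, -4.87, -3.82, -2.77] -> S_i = -6.97 + 1.05*i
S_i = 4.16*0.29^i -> [4.16, 1.21, 0.35, 0.1, 0.03]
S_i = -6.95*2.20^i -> [-6.95, -15.29, -33.64, -74.0, -162.81]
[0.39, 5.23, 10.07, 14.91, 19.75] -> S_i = 0.39 + 4.84*i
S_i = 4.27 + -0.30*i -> [4.27, 3.97, 3.67, 3.37, 3.07]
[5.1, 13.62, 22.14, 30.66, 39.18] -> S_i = 5.10 + 8.52*i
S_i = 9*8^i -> [9, 72, 576, 4608, 36864]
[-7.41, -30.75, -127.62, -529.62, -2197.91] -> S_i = -7.41*4.15^i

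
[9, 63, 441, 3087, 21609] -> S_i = 9*7^i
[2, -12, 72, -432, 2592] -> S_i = 2*-6^i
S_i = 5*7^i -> [5, 35, 245, 1715, 12005]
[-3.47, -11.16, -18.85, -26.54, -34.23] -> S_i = -3.47 + -7.69*i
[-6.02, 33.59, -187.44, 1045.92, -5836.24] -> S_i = -6.02*(-5.58)^i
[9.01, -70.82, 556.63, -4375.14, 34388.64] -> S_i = 9.01*(-7.86)^i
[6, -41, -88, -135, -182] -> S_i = 6 + -47*i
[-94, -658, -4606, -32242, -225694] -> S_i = -94*7^i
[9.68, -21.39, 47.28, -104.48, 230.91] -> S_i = 9.68*(-2.21)^i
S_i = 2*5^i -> [2, 10, 50, 250, 1250]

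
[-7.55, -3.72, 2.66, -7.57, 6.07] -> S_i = Random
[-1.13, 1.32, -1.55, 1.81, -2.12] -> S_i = -1.13*(-1.17)^i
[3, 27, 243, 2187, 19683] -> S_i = 3*9^i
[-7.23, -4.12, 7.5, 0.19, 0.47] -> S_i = Random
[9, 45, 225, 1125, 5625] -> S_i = 9*5^i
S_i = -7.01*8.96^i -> [-7.01, -62.81, -562.77, -5042.46, -45180.4]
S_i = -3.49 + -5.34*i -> [-3.49, -8.83, -14.17, -19.51, -24.85]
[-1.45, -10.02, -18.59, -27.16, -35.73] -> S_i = -1.45 + -8.57*i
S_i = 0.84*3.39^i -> [0.84, 2.85, 9.65, 32.72, 110.94]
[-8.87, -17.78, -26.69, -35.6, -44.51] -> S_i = -8.87 + -8.91*i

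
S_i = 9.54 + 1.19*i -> [9.54, 10.73, 11.92, 13.11, 14.3]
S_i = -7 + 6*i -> [-7, -1, 5, 11, 17]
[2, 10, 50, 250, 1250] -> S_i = 2*5^i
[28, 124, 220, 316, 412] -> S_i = 28 + 96*i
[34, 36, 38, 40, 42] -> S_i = 34 + 2*i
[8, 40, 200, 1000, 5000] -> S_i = 8*5^i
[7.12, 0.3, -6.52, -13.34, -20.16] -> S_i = 7.12 + -6.82*i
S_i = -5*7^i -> [-5, -35, -245, -1715, -12005]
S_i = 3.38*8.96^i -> [3.38, 30.28, 271.35, 2431.31, 21784.56]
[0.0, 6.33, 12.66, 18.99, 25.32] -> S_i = -0.00 + 6.33*i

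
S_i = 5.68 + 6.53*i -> [5.68, 12.21, 18.74, 25.27, 31.8]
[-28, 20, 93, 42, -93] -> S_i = Random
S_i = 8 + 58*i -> [8, 66, 124, 182, 240]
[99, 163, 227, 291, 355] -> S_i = 99 + 64*i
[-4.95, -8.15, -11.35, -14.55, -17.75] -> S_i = -4.95 + -3.20*i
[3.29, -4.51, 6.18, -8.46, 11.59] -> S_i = 3.29*(-1.37)^i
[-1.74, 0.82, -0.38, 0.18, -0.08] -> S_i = -1.74*(-0.47)^i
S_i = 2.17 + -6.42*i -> [2.17, -4.25, -10.67, -17.09, -23.51]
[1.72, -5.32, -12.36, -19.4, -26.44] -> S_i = 1.72 + -7.04*i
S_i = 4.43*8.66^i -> [4.43, 38.36, 332.23, 2877.12, 24915.83]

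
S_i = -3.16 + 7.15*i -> [-3.16, 3.99, 11.14, 18.29, 25.44]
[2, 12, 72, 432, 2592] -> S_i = 2*6^i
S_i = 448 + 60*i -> [448, 508, 568, 628, 688]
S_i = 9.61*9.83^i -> [9.61, 94.47, 928.6, 9128.17, 89729.96]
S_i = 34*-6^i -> [34, -204, 1224, -7344, 44064]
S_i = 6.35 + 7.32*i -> [6.35, 13.67, 20.99, 28.31, 35.63]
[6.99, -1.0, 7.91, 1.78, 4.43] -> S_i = Random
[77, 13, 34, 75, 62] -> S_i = Random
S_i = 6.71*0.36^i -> [6.71, 2.42, 0.87, 0.31, 0.11]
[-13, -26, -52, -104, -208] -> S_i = -13*2^i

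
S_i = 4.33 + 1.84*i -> [4.33, 6.17, 8.01, 9.85, 11.69]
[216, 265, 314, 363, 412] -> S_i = 216 + 49*i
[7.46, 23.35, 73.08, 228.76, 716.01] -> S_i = 7.46*3.13^i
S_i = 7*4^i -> [7, 28, 112, 448, 1792]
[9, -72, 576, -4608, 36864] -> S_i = 9*-8^i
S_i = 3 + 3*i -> [3, 6, 9, 12, 15]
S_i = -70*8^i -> [-70, -560, -4480, -35840, -286720]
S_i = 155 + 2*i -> [155, 157, 159, 161, 163]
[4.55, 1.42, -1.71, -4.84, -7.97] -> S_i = 4.55 + -3.13*i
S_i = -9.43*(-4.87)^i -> [-9.43, 45.92, -223.65, 1089.18, -5304.29]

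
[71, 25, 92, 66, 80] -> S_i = Random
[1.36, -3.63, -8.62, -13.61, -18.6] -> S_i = 1.36 + -4.99*i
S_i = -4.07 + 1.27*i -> [-4.07, -2.8, -1.53, -0.26, 1.01]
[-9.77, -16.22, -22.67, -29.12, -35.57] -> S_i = -9.77 + -6.45*i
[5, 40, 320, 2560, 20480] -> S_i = 5*8^i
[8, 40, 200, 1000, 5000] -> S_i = 8*5^i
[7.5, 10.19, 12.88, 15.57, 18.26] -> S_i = 7.50 + 2.69*i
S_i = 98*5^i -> [98, 490, 2450, 12250, 61250]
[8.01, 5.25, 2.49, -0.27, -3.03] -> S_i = 8.01 + -2.76*i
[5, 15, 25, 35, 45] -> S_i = 5 + 10*i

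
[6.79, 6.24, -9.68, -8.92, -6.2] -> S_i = Random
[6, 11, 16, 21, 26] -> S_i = 6 + 5*i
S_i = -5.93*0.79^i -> [-5.93, -4.68, -3.7, -2.92, -2.31]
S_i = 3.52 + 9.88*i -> [3.52, 13.4, 23.28, 33.16, 43.04]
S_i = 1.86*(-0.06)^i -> [1.86, -0.11, 0.01, -0.0, 0.0]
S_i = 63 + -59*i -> [63, 4, -55, -114, -173]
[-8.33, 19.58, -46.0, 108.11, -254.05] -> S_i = -8.33*(-2.35)^i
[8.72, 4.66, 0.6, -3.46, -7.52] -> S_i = 8.72 + -4.06*i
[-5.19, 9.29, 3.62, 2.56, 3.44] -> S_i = Random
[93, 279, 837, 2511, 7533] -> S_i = 93*3^i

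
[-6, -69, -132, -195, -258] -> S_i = -6 + -63*i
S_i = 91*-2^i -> [91, -182, 364, -728, 1456]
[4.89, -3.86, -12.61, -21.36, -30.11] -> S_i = 4.89 + -8.75*i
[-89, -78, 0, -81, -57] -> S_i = Random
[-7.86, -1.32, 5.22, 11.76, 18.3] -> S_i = -7.86 + 6.54*i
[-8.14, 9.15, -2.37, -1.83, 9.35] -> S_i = Random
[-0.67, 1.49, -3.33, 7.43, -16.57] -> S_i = -0.67*(-2.23)^i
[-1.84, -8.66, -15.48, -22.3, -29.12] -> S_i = -1.84 + -6.82*i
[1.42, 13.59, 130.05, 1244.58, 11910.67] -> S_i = 1.42*9.57^i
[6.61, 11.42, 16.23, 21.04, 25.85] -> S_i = 6.61 + 4.81*i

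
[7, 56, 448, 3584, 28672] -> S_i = 7*8^i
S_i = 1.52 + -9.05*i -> [1.52, -7.53, -16.58, -25.63, -34.68]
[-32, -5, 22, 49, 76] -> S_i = -32 + 27*i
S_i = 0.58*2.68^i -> [0.58, 1.55, 4.17, 11.16, 29.92]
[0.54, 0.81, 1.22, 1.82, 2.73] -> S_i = 0.54*1.50^i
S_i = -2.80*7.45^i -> [-2.8, -20.86, -155.41, -1157.78, -8625.48]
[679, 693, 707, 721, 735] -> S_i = 679 + 14*i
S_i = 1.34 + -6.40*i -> [1.34, -5.06, -11.46, -17.86, -24.26]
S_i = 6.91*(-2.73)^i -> [6.91, -18.86, 51.5, -140.59, 383.82]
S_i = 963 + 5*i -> [963, 968, 973, 978, 983]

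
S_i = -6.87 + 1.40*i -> [-6.87, -5.47, -4.07, -2.67, -1.27]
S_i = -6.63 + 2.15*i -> [-6.63, -4.48, -2.33, -0.18, 1.97]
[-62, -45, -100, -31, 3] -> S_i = Random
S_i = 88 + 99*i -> [88, 187, 286, 385, 484]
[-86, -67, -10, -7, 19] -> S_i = Random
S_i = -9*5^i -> [-9, -45, -225, -1125, -5625]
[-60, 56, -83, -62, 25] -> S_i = Random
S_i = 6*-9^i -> [6, -54, 486, -4374, 39366]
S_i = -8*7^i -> [-8, -56, -392, -2744, -19208]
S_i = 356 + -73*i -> [356, 283, 210, 137, 64]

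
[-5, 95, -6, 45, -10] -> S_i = Random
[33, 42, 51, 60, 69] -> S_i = 33 + 9*i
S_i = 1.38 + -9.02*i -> [1.38, -7.64, -16.66, -25.68, -34.7]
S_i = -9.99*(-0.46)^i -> [-9.99, 4.6, -2.11, 0.97, -0.45]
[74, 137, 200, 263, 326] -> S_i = 74 + 63*i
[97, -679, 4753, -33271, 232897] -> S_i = 97*-7^i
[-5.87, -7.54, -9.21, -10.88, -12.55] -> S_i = -5.87 + -1.67*i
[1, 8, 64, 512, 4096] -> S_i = 1*8^i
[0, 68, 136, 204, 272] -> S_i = 0 + 68*i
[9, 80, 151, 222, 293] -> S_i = 9 + 71*i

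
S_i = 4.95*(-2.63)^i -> [4.95, -13.02, 34.24, -90.05, 236.83]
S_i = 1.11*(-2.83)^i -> [1.11, -3.14, 8.89, -25.16, 71.2]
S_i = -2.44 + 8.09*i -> [-2.44, 5.65, 13.74, 21.83, 29.92]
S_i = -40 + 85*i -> [-40, 45, 130, 215, 300]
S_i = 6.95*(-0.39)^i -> [6.95, -2.71, 1.06, -0.41, 0.16]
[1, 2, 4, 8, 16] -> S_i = 1*2^i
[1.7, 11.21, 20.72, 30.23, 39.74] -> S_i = 1.70 + 9.51*i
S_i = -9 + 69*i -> [-9, 60, 129, 198, 267]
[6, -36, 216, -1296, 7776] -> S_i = 6*-6^i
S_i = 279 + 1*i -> [279, 280, 281, 282, 283]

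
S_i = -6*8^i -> [-6, -48, -384, -3072, -24576]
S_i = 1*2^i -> [1, 2, 4, 8, 16]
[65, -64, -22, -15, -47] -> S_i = Random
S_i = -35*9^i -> [-35, -315, -2835, -25515, -229635]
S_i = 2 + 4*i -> [2, 6, 10, 14, 18]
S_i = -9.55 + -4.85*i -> [-9.55, -14.4, -19.25, -24.1, -28.95]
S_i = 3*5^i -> [3, 15, 75, 375, 1875]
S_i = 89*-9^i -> [89, -801, 7209, -64881, 583929]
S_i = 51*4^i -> [51, 204, 816, 3264, 13056]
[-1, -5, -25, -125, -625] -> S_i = -1*5^i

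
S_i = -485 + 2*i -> [-485, -483, -481, -479, -477]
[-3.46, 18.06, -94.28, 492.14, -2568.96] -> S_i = -3.46*(-5.22)^i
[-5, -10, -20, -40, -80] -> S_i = -5*2^i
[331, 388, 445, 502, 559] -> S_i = 331 + 57*i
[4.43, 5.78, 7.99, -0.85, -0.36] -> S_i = Random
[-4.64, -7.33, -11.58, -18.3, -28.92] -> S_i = -4.64*1.58^i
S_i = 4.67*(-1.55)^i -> [4.67, -7.24, 11.22, -17.39, 26.96]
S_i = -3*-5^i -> [-3, 15, -75, 375, -1875]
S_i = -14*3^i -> [-14, -42, -126, -378, -1134]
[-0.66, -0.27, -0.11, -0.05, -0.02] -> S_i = -0.66*0.41^i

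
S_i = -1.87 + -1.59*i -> [-1.87, -3.46, -5.05, -6.64, -8.23]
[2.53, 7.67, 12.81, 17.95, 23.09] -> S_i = 2.53 + 5.14*i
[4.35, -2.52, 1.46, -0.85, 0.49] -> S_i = 4.35*(-0.58)^i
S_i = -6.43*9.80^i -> [-6.43, -63.01, -617.54, -6051.86, -59308.27]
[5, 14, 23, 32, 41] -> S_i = 5 + 9*i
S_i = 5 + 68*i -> [5, 73, 141, 209, 277]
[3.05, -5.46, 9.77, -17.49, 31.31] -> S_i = 3.05*(-1.79)^i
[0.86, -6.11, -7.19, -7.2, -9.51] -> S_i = Random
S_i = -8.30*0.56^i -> [-8.3, -4.65, -2.6, -1.46, -0.82]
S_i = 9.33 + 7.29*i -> [9.33, 16.62, 23.91, 31.2, 38.49]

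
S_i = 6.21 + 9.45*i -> [6.21, 15.66, 25.11, 34.56, 44.01]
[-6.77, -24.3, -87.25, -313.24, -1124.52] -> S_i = -6.77*3.59^i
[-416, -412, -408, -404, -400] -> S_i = -416 + 4*i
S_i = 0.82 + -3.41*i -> [0.82, -2.59, -6.0, -9.41, -12.82]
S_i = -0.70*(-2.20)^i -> [-0.7, 1.54, -3.39, 7.45, -16.4]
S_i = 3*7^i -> [3, 21, 147, 1029, 7203]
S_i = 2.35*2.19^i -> [2.35, 5.15, 11.27, 24.68, 54.06]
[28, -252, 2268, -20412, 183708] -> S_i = 28*-9^i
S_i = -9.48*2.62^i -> [-9.48, -24.84, -65.07, -170.5, -446.7]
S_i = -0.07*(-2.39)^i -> [-0.07, 0.17, -0.4, 0.96, -2.28]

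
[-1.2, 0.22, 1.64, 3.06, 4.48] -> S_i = -1.20 + 1.42*i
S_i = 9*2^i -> [9, 18, 36, 72, 144]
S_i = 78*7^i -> [78, 546, 3822, 26754, 187278]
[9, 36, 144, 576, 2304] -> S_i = 9*4^i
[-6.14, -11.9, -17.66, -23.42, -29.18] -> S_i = -6.14 + -5.76*i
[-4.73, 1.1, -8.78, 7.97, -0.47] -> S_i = Random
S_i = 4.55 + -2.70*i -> [4.55, 1.85, -0.85, -3.55, -6.25]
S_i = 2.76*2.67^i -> [2.76, 7.37, 19.68, 52.53, 140.27]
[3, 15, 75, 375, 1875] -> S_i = 3*5^i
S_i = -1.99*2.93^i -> [-1.99, -5.83, -17.08, -50.06, -146.66]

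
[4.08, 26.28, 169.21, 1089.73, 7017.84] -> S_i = 4.08*6.44^i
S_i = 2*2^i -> [2, 4, 8, 16, 32]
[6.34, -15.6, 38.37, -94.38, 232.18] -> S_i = 6.34*(-2.46)^i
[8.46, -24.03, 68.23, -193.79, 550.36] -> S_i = 8.46*(-2.84)^i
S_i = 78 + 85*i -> [78, 163, 248, 333, 418]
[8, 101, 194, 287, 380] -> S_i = 8 + 93*i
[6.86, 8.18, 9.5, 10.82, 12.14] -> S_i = 6.86 + 1.32*i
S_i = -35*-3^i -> [-35, 105, -315, 945, -2835]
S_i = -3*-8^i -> [-3, 24, -192, 1536, -12288]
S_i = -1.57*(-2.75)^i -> [-1.57, 4.32, -11.87, 32.65, -89.79]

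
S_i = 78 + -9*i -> [78, 69, 60, 51, 42]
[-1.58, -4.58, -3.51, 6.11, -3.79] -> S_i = Random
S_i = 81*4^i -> [81, 324, 1296, 5184, 20736]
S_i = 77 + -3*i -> [77, 74, 71, 68, 65]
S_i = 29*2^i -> [29, 58, 116, 232, 464]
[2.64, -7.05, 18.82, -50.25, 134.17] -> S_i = 2.64*(-2.67)^i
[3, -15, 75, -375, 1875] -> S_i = 3*-5^i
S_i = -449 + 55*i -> [-449, -394, -339, -284, -229]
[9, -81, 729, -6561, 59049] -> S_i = 9*-9^i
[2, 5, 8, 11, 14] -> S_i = 2 + 3*i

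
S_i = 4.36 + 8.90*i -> [4.36, 13.26, 22.16, 31.06, 39.96]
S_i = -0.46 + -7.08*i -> [-0.46, -7.54, -14.62, -21.7, -28.78]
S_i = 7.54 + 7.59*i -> [7.54, 15.13, 22.72, 30.31, 37.9]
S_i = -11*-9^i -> [-11, 99, -891, 8019, -72171]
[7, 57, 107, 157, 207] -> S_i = 7 + 50*i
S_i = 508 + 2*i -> [508, 510, 512, 514, 516]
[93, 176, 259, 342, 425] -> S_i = 93 + 83*i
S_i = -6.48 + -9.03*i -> [-6.48, -15.51, -24.54, -33.57, -42.6]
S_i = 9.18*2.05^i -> [9.18, 18.82, 38.58, 79.09, 162.13]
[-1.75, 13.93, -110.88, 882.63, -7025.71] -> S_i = -1.75*(-7.96)^i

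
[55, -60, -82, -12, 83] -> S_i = Random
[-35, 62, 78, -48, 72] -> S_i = Random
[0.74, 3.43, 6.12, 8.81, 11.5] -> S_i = 0.74 + 2.69*i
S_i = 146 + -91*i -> [146, 55, -36, -127, -218]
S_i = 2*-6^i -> [2, -12, 72, -432, 2592]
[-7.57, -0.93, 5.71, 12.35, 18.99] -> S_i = -7.57 + 6.64*i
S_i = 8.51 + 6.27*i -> [8.51, 14.78, 21.05, 27.32, 33.59]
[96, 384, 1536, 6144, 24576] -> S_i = 96*4^i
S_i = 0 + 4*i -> [0, 4, 8, 12, 16]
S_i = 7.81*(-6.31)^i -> [7.81, -49.28, 310.96, -1962.18, 12381.36]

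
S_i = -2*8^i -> [-2, -16, -128, -1024, -8192]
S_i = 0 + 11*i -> [0, 11, 22, 33, 44]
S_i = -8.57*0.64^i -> [-8.57, -5.48, -3.51, -2.25, -1.44]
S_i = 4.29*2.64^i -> [4.29, 11.33, 29.9, 78.93, 208.39]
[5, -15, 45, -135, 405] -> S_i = 5*-3^i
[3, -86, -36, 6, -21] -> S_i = Random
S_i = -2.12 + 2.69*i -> [-2.12, 0.57, 3.26, 5.95, 8.64]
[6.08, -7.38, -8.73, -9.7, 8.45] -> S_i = Random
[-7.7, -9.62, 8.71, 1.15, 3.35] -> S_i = Random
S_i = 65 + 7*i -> [65, 72, 79, 86, 93]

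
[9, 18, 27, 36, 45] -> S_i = 9 + 9*i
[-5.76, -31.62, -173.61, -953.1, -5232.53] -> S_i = -5.76*5.49^i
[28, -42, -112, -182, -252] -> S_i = 28 + -70*i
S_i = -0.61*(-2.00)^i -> [-0.61, 1.22, -2.44, 4.88, -9.76]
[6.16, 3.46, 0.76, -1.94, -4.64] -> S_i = 6.16 + -2.70*i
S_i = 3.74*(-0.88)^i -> [3.74, -3.29, 2.9, -2.55, 2.24]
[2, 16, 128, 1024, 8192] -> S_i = 2*8^i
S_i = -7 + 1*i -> [-7, -6, -5, -4, -3]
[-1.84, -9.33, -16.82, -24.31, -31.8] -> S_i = -1.84 + -7.49*i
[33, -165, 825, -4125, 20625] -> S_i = 33*-5^i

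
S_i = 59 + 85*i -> [59, 144, 229, 314, 399]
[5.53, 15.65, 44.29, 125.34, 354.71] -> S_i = 5.53*2.83^i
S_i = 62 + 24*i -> [62, 86, 110, 134, 158]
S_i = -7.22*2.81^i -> [-7.22, -20.29, -57.01, -160.2, -450.16]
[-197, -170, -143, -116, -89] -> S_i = -197 + 27*i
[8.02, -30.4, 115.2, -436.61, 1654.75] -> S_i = 8.02*(-3.79)^i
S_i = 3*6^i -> [3, 18, 108, 648, 3888]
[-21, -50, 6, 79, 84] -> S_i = Random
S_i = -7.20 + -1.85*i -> [-7.2, -9.05, -10.9, -12.75, -14.6]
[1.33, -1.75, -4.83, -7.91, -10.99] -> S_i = 1.33 + -3.08*i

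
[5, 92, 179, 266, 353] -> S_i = 5 + 87*i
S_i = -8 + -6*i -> [-8, -14, -20, -26, -32]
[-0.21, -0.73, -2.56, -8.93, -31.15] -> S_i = -0.21*3.49^i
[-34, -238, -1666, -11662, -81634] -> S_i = -34*7^i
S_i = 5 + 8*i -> [5, 13, 21, 29, 37]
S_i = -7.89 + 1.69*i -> [-7.89, -6.2, -4.51, -2.82, -1.13]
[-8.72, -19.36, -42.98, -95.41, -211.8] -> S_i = -8.72*2.22^i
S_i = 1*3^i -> [1, 3, 9, 27, 81]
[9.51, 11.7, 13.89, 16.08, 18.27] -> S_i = 9.51 + 2.19*i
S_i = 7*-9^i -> [7, -63, 567, -5103, 45927]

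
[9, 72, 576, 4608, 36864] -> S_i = 9*8^i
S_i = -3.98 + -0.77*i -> [-3.98, -4.75, -5.52, -6.29, -7.06]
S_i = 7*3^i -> [7, 21, 63, 189, 567]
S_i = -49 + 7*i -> [-49, -42, -35, -28, -21]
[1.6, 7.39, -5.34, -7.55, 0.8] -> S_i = Random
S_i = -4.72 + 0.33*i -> [-4.72, -4.39, -4.06, -3.73, -3.4]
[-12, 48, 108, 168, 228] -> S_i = -12 + 60*i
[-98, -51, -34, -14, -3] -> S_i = Random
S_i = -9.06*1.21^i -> [-9.06, -10.96, -13.26, -16.05, -19.42]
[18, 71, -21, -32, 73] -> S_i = Random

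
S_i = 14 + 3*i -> [14, 17, 20, 23, 26]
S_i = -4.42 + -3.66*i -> [-4.42, -8.08, -11.74, -15.4, -19.06]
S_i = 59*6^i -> [59, 354, 2124, 12744, 76464]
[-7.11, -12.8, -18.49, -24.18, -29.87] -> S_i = -7.11 + -5.69*i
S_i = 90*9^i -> [90, 810, 7290, 65610, 590490]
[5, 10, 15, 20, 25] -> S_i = 5 + 5*i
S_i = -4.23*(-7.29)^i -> [-4.23, 30.84, -224.8, 1638.79, -11946.77]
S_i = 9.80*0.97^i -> [9.8, 9.51, 9.22, 8.94, 8.68]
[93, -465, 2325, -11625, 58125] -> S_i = 93*-5^i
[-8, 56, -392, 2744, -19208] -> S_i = -8*-7^i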